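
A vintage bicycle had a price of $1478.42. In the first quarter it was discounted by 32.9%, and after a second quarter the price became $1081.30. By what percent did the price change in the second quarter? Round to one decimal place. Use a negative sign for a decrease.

9.0%

After the first quarter: $1478.42 × 0.671 = $992.01982.
Second-quarter multiplier: $1081.30 ÷ $992.01982 ≈ 1.09.
That is a change of 9.0%.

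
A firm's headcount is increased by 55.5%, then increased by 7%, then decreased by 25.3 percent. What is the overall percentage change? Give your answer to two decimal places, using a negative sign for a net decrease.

24.29%

The combined multiplier is 1.555 × 1.07 × 0.747 = 1.24289595.
That corresponds to an increase of 24.29%.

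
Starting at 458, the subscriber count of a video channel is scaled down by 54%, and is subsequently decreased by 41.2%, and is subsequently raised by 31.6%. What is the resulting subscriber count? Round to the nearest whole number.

163

Each change multiplies by a factor: 0.46 × 0.588 × 1.316 = 0.35595168.
458 × 0.35595168 = 163.02586944 ≈ 163.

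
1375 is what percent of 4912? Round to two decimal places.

1375 ÷ 4912 ≈ 27.99%.

27.99%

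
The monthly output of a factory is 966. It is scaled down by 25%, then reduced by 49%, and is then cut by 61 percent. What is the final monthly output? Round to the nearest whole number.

144

Each change multiplies by a factor: 0.75 × 0.51 × 0.39 = 0.149175.
966 × 0.149175 = 144.10305 ≈ 144.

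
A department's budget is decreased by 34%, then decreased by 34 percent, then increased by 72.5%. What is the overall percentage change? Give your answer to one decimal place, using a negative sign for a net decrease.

-24.9%

The combined multiplier is 0.66 × 0.66 × 1.725 = 0.75141.
That corresponds to a decrease of 24.9%.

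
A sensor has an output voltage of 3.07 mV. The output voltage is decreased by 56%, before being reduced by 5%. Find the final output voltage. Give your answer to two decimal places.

Each change multiplies by a factor: 0.44 × 0.95 = 0.418.
3.07 × 0.418 = 1.28326 ≈ 1.28.

1.28 mV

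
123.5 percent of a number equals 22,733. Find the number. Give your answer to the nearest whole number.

22,733 ÷ 1.235 ≈ 18,407.

18,407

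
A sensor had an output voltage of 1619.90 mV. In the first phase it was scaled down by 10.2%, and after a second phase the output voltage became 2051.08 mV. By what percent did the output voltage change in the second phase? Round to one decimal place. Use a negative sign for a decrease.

41.0%

After the first phase: 1619.90 × 0.898 = 1454.6702.
Second-phase multiplier: 2051.08 ÷ 1454.6702 ≈ 1.41.
That is a change of 41.0%.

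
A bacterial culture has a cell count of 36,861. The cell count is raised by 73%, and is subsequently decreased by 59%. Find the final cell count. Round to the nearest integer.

Apply the 73% increase: 36,861 × 1.73 = 63769.53.
Apply the 59% decrease: 63769.53 × 0.41 = 26145.5073 ≈ 26,146.

26,146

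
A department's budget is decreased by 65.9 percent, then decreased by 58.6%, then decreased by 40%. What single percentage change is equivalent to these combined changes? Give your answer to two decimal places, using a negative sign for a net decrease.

-91.53%

A 65.9% decrease multiplies by 0.341.
Then a 58.6% decrease: 0.341 × 0.414 = 0.141174.
Then a 40% decrease: 0.141174 × 0.6 = 0.0847044.
Overall factor 0.0847044, i.e. -91.53%.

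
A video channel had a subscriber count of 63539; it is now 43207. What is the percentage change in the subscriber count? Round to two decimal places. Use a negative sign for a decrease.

-32.00%

Change: 43207 − 63539 = -20332.
Relative to the original: -20332 ÷ 63539 ≈ -32.00%.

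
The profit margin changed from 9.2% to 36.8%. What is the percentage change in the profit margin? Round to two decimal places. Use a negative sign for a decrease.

The change is 36.8 − 9.2 = 27.6 percentage points.
Relative to the original 9.2%, that is 27.6 ÷ 9.2 = 300.00%.

300.00%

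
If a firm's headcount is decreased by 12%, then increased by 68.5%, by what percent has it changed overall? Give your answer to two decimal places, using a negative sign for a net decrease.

48.28%

A 12% decrease multiplies by 0.88.
Then a 68.5% increase: 0.88 × 1.685 = 1.4828.
Overall factor 1.4828, i.e. 48.28%.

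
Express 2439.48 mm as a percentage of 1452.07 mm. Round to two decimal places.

2439.48 mm ÷ 1452.07 mm ≈ 168.00%.

168.00%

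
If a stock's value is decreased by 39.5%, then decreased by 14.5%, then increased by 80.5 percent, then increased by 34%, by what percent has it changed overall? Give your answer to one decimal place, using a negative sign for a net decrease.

The combined multiplier is 0.605 × 0.855 × 1.805 × 1.34 = 1.2511330425.
That corresponds to an increase of 25.1%.

25.1%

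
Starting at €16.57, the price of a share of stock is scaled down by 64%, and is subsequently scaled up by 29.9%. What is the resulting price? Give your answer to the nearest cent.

€7.75

Each change multiplies by a factor: 0.36 × 1.299 = 0.46764.
€16.57 × 0.46764 = €7.7487948 ≈ €7.75.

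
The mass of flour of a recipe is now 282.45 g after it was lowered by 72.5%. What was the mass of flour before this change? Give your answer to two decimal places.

1,027.09 g

The overall multiplier applied was 0.275.
So the original mass of flour was 282.45 ÷ 0.275 ≈ 1,027.09 g.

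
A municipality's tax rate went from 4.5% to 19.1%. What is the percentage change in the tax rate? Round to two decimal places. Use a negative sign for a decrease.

324.44%

The change is 19.1 − 4.5 = 14.6 percentage points.
Relative to the original 4.5%, that is 14.6 ÷ 4.5 ≈ 324.44%.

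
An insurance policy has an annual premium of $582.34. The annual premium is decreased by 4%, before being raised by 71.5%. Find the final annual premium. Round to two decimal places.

$958.76

4% decrease: $582.34 × 0.96 = $559.0464.
71.5% increase: $559.0464 × 1.715 = $958.764576 ≈ $958.76.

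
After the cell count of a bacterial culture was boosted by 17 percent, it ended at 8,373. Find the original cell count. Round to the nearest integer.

The overall multiplier applied was 1.17.
So the original cell count was 8,373 ÷ 1.17 ≈ 7,156.

7,156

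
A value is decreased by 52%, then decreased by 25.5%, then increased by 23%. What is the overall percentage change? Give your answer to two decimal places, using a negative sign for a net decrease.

A 52% decrease multiplies by 0.48.
Then a 25.5% decrease: 0.48 × 0.745 = 0.3576.
Then a 23% increase: 0.3576 × 1.23 = 0.439848.
Overall factor 0.439848, i.e. -56.02%.

-56.02%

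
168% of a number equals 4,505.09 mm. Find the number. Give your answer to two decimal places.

2,681.60 mm

4,505.09 mm ÷ 1.68 ≈ 2,681.60 mm.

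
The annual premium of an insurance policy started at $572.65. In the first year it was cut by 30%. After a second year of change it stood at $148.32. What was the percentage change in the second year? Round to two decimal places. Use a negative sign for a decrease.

-63.00%

After the first year: $572.65 × 0.7 = $400.855.
Second-year multiplier: $148.32 ÷ $400.855 ≈ 0.370009.
That is a change of -63.00%.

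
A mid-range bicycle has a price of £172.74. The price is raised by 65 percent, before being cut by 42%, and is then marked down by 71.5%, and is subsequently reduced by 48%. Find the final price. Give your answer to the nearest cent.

£24.50

Each change multiplies by a factor: 1.65 × 0.58 × 0.285 × 0.52 = 0.1418274.
£172.74 × 0.1418274 = £24.499265076 ≈ £24.50.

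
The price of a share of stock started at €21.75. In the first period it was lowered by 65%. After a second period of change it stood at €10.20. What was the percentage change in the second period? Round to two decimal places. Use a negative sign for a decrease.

33.99%

After the first period: €21.75 × 0.35 = €7.6125.
Second-period multiplier: €10.20 ÷ €7.6125 ≈ 1.339901.
That is a change of 33.99%.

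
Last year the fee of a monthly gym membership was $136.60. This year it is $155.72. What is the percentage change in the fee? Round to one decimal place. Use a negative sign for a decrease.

14.0%

Change: $155.72 − $136.60 = $19.12.
Relative to the original: $19.12 ÷ $136.60 ≈ 14.0%.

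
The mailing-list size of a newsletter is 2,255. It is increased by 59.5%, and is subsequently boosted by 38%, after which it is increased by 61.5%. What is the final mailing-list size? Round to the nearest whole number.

Each change multiplies by a factor: 1.595 × 1.38 × 1.615 = 3.5547765.
2,255 × 3.5547765 = 8016.0210075 ≈ 8,016.

8,016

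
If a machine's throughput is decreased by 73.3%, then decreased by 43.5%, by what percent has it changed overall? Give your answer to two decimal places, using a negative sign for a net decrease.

-84.91%

The combined multiplier is 0.267 × 0.565 = 0.150855.
That corresponds to a decrease of 84.91%.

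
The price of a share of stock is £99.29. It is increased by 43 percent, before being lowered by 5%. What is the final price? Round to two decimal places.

43% increase: £99.29 × 1.43 = £141.9847.
After the 5% decrease: £141.9847 × 0.95 = £134.885465 ≈ £134.89.

£134.89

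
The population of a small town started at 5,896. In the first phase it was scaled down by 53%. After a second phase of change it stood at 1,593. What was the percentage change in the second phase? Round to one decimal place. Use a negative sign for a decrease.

-42.5%

After the first phase: 5,896 × 0.47 = 2771.12.
Second-phase multiplier: 1,593 ÷ 2771.12 ≈ 0.57486.
That is a change of -42.5%.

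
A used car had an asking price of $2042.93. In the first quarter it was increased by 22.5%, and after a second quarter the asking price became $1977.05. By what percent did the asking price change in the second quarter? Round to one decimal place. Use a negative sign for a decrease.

-21.0%

After the first quarter: $2042.93 × 1.225 = $2502.58925.
Second-quarter multiplier: $1977.05 ÷ $2502.58925 ≈ 0.79.
That is a change of -21.0%.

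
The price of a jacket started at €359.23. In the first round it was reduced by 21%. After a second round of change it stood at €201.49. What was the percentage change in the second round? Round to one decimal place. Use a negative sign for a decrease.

After the first round: €359.23 × 0.79 = €283.7917.
Second-round multiplier: €201.49 ÷ €283.7917 ≈ 0.70999.
That is a change of -29.0%.

-29.0%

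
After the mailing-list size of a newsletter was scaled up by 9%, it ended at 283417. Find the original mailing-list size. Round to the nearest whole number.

260016

The overall multiplier applied was 1.09.
So the original mailing-list size was 283417 ÷ 1.09 ≈ 260016.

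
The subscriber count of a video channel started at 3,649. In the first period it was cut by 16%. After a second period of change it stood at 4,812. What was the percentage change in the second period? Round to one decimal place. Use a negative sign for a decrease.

After the first period: 3,649 × 0.84 = 3065.16.
Second-period multiplier: 4,812 ÷ 3065.16 ≈ 1.5699.
That is a change of 57.0%.

57.0%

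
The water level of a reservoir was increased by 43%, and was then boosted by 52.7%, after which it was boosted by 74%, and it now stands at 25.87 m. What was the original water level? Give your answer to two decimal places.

Undoing the 74% increase: 25.87 ÷ 1.74 ≈ 14.867816.
Undoing the 52.7% increase: 14.867816 ÷ 1.527 ≈ 9.736618.
Undoing the 43% increase: 9.736618 ÷ 1.43 ≈ 6.81 m.

6.81 m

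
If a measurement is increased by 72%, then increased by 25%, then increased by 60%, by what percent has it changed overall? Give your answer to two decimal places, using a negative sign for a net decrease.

A 72% increase multiplies by 1.72.
Then a 25% increase: 1.72 × 1.25 = 2.15.
Then a 60% increase: 2.15 × 1.6 = 3.44.
Overall factor 3.44, i.e. 244.00%.

244.00%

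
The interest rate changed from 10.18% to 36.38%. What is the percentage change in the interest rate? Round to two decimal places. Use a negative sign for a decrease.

257.37%

The change is 36.38 − 10.18 = 26.20 percentage points.
Relative to the original 10.18%, that is 26.20 ÷ 10.18 ≈ 257.37%.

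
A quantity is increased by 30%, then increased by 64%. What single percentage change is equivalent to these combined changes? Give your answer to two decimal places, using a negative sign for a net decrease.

113.20%

A 30% increase multiplies by 1.3.
Then a 64% increase: 1.3 × 1.64 = 2.132.
Overall factor 2.132, i.e. 113.20%.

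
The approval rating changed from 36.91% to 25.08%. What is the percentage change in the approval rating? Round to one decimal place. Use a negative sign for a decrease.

The change is 25.08 − 36.91 = -11.83 percentage points.
Relative to the original 36.91%, that is -11.83 ÷ 36.91 ≈ -32.1%.

-32.1%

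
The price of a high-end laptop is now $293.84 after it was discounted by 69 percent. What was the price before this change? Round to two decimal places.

The overall multiplier applied was 0.31.
So the original price was $293.84 ÷ 0.31 ≈ $947.87.

$947.87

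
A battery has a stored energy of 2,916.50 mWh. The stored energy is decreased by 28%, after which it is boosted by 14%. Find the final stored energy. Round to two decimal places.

2,393.86 mWh

Each change multiplies by a factor: 0.72 × 1.14 = 0.8208.
2,916.50 × 0.8208 = 2393.8632 ≈ 2,393.86.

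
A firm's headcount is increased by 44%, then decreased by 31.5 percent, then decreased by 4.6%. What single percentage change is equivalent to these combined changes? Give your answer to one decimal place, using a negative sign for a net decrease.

A 44% increase multiplies by 1.44.
Then a 31.5% decrease: 1.44 × 0.685 = 0.9864.
Then a 4.6% decrease: 0.9864 × 0.954 = 0.9410256.
Overall factor 0.9410256, i.e. -5.9%.

-5.9%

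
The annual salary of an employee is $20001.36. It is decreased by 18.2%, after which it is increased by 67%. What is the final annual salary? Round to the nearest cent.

$27323.06

Each change multiplies by a factor: 0.818 × 1.67 = 1.36606.
$20001.36 × 1.36606 = $27323.0578416 ≈ $27323.06.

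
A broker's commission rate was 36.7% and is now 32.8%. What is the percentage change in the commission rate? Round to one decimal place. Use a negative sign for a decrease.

The change is 32.8 − 36.7 = -3.9 percentage points.
Relative to the original 36.7%, that is -3.9 ÷ 36.7 ≈ -10.6%.

-10.6%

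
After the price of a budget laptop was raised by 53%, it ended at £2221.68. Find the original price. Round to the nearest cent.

£1452.08

The overall multiplier applied was 1.53.
So the original price was £2221.68 ÷ 1.53 ≈ £1452.08.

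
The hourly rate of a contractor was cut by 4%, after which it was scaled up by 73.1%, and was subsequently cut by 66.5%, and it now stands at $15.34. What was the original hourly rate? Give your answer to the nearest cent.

The overall multiplier applied was 0.96 × 1.731 × 0.335 = 0.5566896.
So the original hourly rate was $15.34 ÷ 0.5566896 ≈ $27.56.

$27.56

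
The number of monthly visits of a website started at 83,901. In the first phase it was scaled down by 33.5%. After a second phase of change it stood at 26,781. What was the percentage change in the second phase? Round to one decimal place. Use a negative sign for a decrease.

After the first phase: 83,901 × 0.665 = 55794.165.
Second-phase multiplier: 26,781 ÷ 55794.165 ≈ 0.48.
That is a change of -52.0%.

-52.0%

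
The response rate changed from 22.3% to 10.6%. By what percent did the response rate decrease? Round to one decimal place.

The change is 10.6 − 22.3 = -11.7 percentage points.
Relative to the original 22.3%, that is -11.7 ÷ 22.3 ≈ -52.5%.
So the response rate fell by 52.5%.

52.5%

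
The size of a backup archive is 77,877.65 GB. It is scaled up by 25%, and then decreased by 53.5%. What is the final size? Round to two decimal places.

45,266.38 GB

Each change multiplies by a factor: 1.25 × 0.465 = 0.58125.
77,877.65 × 0.58125 = 45266.3840625 ≈ 45,266.38.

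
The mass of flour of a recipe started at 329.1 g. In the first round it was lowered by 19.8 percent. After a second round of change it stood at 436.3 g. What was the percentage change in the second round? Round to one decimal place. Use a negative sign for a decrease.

65.3%

After the first round: 329.1 × 0.802 = 263.9382.
Second-round multiplier: 436.3 ÷ 263.9382 ≈ 1.65304.
That is a change of 65.3%.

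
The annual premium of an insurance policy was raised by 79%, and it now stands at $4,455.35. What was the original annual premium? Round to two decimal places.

$2,489.02

The overall multiplier applied was 1.79.
So the original annual premium was $4,455.35 ÷ 1.79 ≈ $2,489.02.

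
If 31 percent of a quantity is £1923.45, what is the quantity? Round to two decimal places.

£1923.45 ÷ 0.31 ≈ £6204.68.

£6204.68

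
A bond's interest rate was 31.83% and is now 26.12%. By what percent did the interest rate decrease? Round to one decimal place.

The change is 26.12 − 31.83 = -5.71 percentage points.
Relative to the original 31.83%, that is -5.71 ÷ 31.83 ≈ -17.9%.
So the interest rate fell by 17.9%.

17.9%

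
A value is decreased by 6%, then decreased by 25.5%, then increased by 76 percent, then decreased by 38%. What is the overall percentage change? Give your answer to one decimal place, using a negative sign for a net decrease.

-23.6%

The combined multiplier is 0.94 × 0.745 × 1.76 × 0.62 = 0.76416736.
That corresponds to a decrease of 23.6%.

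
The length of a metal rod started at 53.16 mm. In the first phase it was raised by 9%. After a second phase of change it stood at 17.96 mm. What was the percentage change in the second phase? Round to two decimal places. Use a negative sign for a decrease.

-69.00%

After the first phase: 53.16 × 1.09 = 57.9444.
Second-phase multiplier: 17.96 ÷ 57.9444 ≈ 0.309952.
That is a change of -69.00%.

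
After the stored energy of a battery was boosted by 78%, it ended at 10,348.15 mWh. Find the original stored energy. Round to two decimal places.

5,813.57 mWh

The overall multiplier applied was 1.78.
So the original stored energy was 10,348.15 ÷ 1.78 ≈ 5,813.57 mWh.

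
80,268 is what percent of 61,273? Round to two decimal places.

131.00%

80,268 ÷ 61,273 ≈ 131.00%.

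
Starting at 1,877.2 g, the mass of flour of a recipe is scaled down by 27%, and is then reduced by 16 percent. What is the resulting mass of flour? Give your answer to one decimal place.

1,151.1 g

Apply the 27% decrease: 1,877.2 × 0.73 = 1370.356.
16% decrease: 1370.356 × 0.84 = 1151.09904 ≈ 1,151.1.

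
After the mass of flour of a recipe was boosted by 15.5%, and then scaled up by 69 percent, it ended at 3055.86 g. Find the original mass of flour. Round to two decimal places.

Undoing the 69% increase: 3055.86 ÷ 1.69 ≈ 1808.201183.
Undoing the 15.5% increase: 1808.201183 ÷ 1.155 ≈ 1565.54 g.

1565.54 g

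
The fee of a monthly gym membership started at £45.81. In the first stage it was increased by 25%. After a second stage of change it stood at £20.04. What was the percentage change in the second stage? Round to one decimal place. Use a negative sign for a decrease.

After the first stage: £45.81 × 1.25 = £57.2625.
Second-stage multiplier: £20.04 ÷ £57.2625 ≈ 0.34997.
That is a change of -65.0%.

-65.0%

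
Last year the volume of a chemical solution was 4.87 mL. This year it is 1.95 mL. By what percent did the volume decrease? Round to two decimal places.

Change: 1.95 − 4.87 = -2.92.
Relative to the original: -2.92 ÷ 4.87 ≈ -59.96%.
So the volume decreased by 59.96%.

59.96%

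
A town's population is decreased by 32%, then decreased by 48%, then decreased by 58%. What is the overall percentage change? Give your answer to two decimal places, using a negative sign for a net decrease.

-85.15%

A 32% decrease multiplies by 0.68.
Then a 48% decrease: 0.68 × 0.52 = 0.3536.
Then a 58% decrease: 0.3536 × 0.42 = 0.148512.
Overall factor 0.148512, i.e. -85.15%.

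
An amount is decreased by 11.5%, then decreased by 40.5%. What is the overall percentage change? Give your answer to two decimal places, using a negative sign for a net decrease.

An 11.5% decrease multiplies by 0.885.
Then a 40.5% decrease: 0.885 × 0.595 = 0.526575.
Overall factor 0.526575, i.e. -47.34%.

-47.34%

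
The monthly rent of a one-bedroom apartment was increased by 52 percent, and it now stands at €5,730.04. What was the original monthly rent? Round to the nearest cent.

€3,769.76

The overall multiplier applied was 1.52.
So the original monthly rent was €5,730.04 ÷ 1.52 ≈ €3,769.76.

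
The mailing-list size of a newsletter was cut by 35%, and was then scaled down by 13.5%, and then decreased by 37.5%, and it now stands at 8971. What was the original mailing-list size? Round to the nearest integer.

25529

The overall multiplier applied was 0.65 × 0.865 × 0.625 = 0.35140625.
So the original mailing-list size was 8971 ÷ 0.35140625 ≈ 25529.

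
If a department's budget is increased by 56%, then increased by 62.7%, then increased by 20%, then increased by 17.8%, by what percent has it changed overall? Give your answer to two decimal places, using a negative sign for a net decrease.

258.79%

A 56% increase multiplies by 1.56.
Then a 62.7% increase: 1.56 × 1.627 = 2.53812.
Then a 20% increase: 2.53812 × 1.2 = 3.045744.
Then a 17.8% increase: 3.045744 × 1.178 = 3.587886432.
Overall factor 3.587886432, i.e. 258.79%.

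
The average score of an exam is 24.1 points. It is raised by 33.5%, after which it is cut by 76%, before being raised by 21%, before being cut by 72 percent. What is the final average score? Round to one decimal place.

2.6 points

33.5% increase: 24.1 × 1.335 = 32.1735.
76% decrease: 32.1735 × 0.24 = 7.72164.
21% increase: 7.72164 × 1.21 = 9.3431844.
After the 72% decrease: 9.3431844 × 0.28 = 2.616091632 ≈ 2.6.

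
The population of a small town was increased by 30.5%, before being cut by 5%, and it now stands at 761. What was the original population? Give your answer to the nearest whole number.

Undoing the 5% decrease: 761 ÷ 0.95 ≈ 801.052632.
Undoing the 30.5% increase: 801.052632 ÷ 1.305 ≈ 614.

614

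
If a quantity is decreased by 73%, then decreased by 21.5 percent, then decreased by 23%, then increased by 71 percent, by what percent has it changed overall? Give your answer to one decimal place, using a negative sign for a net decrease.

A 73% decrease multiplies by 0.27.
Then a 21.5% decrease: 0.27 × 0.785 = 0.21195.
Then a 23% decrease: 0.21195 × 0.77 = 0.1632015.
Then a 71% increase: 0.1632015 × 1.71 = 0.279074565.
Overall factor 0.279074565, i.e. -72.1%.

-72.1%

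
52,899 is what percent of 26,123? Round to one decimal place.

52,899 ÷ 26,123 ≈ 202.5%.

202.5%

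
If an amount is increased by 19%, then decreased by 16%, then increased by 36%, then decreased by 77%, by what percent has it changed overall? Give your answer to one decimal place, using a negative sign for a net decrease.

The combined multiplier is 1.19 × 0.84 × 1.36 × 0.23 = 0.31267488.
That corresponds to a decrease of 68.7%.

-68.7%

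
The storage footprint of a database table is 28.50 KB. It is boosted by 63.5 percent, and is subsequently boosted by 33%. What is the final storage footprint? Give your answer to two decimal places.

63.5% increase: 28.50 × 1.635 = 46.5975.
Apply the 33% increase: 46.5975 × 1.33 = 61.974675 ≈ 61.97.

61.97 KB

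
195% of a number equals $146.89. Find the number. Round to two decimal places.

$75.33

$146.89 ÷ 1.95 ≈ $75.33.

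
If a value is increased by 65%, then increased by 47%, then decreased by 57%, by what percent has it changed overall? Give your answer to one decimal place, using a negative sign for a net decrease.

4.3%

The combined multiplier is 1.65 × 1.47 × 0.43 = 1.042965.
That corresponds to an increase of 4.3%.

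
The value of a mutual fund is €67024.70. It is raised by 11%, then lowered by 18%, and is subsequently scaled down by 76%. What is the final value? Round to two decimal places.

Each change multiplies by a factor: 1.11 × 0.82 × 0.24 = 0.218448.
€67024.70 × 0.218448 = €14641.4116656 ≈ €14641.41.

€14641.41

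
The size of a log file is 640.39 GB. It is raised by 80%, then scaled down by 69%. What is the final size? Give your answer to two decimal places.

Each change multiplies by a factor: 1.8 × 0.31 = 0.558.
640.39 × 0.558 = 357.33762 ≈ 357.34.

357.34 GB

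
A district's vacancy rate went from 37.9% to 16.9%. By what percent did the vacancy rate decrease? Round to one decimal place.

The change is 16.9 − 37.9 = -21.0 percentage points.
Relative to the original 37.9%, that is -21.0 ÷ 37.9 ≈ -55.4%.
So the vacancy rate fell by 55.4%.

55.4%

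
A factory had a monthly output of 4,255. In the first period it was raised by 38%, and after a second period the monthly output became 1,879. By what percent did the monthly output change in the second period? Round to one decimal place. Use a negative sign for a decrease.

-68.0%

After the first period: 4,255 × 1.38 = 5871.9.
Second-period multiplier: 1,879 ÷ 5871.9 ≈ 0.32.
That is a change of -68.0%.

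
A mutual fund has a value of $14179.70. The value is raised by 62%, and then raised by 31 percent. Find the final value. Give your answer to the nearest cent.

Each change multiplies by a factor: 1.62 × 1.31 = 2.1222.
$14179.70 × 2.1222 = $30092.15934 ≈ $30092.16.

$30092.16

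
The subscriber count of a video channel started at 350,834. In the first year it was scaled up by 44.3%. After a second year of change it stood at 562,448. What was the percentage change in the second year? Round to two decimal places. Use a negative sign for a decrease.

11.10%

After the first year: 350,834 × 1.443 = 506253.462.
Second-year multiplier: 562,448 ÷ 506253.462 ≈ 1.111001.
That is a change of 11.10%.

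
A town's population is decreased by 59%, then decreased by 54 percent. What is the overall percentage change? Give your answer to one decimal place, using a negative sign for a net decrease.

The combined multiplier is 0.41 × 0.46 = 0.1886.
That corresponds to a decrease of 81.1%.

-81.1%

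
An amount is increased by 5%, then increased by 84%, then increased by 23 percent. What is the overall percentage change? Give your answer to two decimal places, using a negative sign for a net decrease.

A 5% increase multiplies by 1.05.
Then an 84% increase: 1.05 × 1.84 = 1.932.
Then a 23% increase: 1.932 × 1.23 = 2.37636.
Overall factor 2.37636, i.e. 137.64%.

137.64%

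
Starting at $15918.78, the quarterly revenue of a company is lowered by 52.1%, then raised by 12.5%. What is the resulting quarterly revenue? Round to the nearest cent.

$8578.23

Each change multiplies by a factor: 0.479 × 1.125 = 0.538875.
$15918.78 × 0.538875 = $8578.2325725 ≈ $8578.23.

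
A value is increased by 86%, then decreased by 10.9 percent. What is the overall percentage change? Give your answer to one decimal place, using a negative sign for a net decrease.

65.7%

An 86% increase multiplies by 1.86.
Then a 10.9% decrease: 1.86 × 0.891 = 1.65726.
Overall factor 1.65726, i.e. 65.7%.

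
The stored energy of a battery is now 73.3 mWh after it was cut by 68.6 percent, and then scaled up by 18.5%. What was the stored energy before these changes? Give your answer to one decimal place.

Undoing the 18.5% increase: 73.3 ÷ 1.185 ≈ 61.85654.
Undoing the 68.6% decrease: 61.85654 ÷ 0.314 ≈ 197.0 mWh.

197.0 mWh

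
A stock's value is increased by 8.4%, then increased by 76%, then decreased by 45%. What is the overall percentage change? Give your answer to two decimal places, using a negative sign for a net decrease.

4.93%

The combined multiplier is 1.084 × 1.76 × 0.55 = 1.049312.
That corresponds to an increase of 4.93%.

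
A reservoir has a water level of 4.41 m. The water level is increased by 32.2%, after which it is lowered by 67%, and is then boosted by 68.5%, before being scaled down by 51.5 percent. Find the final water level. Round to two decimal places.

Each change multiplies by a factor: 1.322 × 0.33 × 1.685 × 0.485 = 0.3565225785.
4.41 × 0.3565225785 = 1.572264571185 ≈ 1.57.

1.57 m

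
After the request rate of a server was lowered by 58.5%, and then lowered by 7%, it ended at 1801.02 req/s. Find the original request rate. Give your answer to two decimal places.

Undoing the 7% decrease: 1801.02 ÷ 0.93 ≈ 1936.580645.
Undoing the 58.5% decrease: 1936.580645 ÷ 0.415 ≈ 4666.46 req/s.

4666.46 req/s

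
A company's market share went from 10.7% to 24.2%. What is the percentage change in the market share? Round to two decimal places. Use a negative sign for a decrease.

The change is 24.2 − 10.7 = 13.5 percentage points.
Relative to the original 10.7%, that is 13.5 ÷ 10.7 ≈ 126.17%.

126.17%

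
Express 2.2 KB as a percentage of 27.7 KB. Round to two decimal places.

2.2 KB ÷ 27.7 KB ≈ 7.94%.

7.94%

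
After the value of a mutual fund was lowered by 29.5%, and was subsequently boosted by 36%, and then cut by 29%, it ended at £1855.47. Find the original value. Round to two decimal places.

£2725.63

Undoing the 29% decrease: £1855.47 ÷ 0.71 ≈ £2613.338028.
Undoing the 36% increase: £2613.338028 ÷ 1.36 ≈ £1921.572079.
Undoing the 29.5% decrease: £1921.572079 ÷ 0.705 ≈ £2725.63.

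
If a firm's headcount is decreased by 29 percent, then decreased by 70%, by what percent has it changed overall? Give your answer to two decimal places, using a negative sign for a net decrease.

The combined multiplier is 0.71 × 0.3 = 0.213.
That corresponds to a decrease of 78.70%.

-78.70%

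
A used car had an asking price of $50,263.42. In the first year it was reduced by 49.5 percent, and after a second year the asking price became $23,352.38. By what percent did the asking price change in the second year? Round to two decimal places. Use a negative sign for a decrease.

-8.00%

After the first year: $50,263.42 × 0.505 = $25383.0271.
Second-year multiplier: $23,352.38 ÷ $25383.0271 ≈ 0.92.
That is a change of -8.00%.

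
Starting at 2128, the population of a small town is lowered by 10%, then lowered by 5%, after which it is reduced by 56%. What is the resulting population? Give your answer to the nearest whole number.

801

Each change multiplies by a factor: 0.9 × 0.95 × 0.44 = 0.3762.
2128 × 0.3762 = 800.5536 ≈ 801.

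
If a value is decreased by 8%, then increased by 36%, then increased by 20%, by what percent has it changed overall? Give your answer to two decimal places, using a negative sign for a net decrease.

50.14%

The combined multiplier is 0.92 × 1.36 × 1.2 = 1.50144.
That corresponds to an increase of 50.14%.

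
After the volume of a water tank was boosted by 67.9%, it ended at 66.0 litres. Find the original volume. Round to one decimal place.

39.3 litres

The overall multiplier applied was 1.679.
So the original volume was 66.0 ÷ 1.679 ≈ 39.3 litres.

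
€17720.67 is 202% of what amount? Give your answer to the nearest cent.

€17720.67 ÷ 2.02 ≈ €8772.61.

€8772.61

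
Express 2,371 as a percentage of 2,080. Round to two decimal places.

113.99%

2,371 ÷ 2,080 ≈ 113.99%.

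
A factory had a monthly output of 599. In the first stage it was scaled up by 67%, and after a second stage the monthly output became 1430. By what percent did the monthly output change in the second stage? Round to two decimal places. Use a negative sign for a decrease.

After the first stage: 599 × 1.67 = 1000.33.
Second-stage multiplier: 1430 ÷ 1000.33 ≈ 1.429528.
That is a change of 42.95%.

42.95%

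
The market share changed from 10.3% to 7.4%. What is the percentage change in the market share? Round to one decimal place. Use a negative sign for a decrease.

The change is 7.4 − 10.3 = -2.9 percentage points.
Relative to the original 10.3%, that is -2.9 ÷ 10.3 ≈ -28.2%.

-28.2%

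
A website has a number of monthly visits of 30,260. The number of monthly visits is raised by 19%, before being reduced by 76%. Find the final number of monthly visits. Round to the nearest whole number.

8,642

Each change multiplies by a factor: 1.19 × 0.24 = 0.2856.
30,260 × 0.2856 = 8642.256 ≈ 8,642.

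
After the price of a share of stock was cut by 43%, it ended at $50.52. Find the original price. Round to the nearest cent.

$88.63

The overall multiplier applied was 0.57.
So the original price was $50.52 ÷ 0.57 ≈ $88.63.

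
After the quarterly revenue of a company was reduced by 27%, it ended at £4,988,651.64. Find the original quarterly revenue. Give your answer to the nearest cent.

£6,833,769.37

The overall multiplier applied was 0.73.
So the original quarterly revenue was £4,988,651.64 ÷ 0.73 ≈ £6,833,769.37.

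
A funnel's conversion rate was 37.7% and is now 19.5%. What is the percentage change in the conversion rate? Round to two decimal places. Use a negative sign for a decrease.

The change is 19.5 − 37.7 = -18.2 percentage points.
Relative to the original 37.7%, that is -18.2 ÷ 37.7 ≈ -48.28%.

-48.28%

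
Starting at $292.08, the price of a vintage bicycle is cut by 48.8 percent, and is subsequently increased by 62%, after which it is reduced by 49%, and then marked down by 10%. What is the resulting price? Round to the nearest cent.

Each change multiplies by a factor: 0.512 × 1.62 × 0.51 × 0.9 = 0.38071296.
$292.08 × 0.38071296 = $111.1986413568 ≈ $111.20.

$111.20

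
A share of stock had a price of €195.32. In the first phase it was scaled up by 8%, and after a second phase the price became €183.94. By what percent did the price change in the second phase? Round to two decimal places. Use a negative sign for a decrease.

After the first phase: €195.32 × 1.08 = €210.9456.
Second-phase multiplier: €183.94 ÷ €210.9456 ≈ 0.871978.
That is a change of -12.80%.

-12.80%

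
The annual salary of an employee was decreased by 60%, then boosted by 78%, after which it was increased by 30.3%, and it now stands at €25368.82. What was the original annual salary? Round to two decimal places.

€27344.87

Undoing the 30.3% increase: €25368.82 ÷ 1.303 ≈ €19469.547199.
Undoing the 78% increase: €19469.547199 ÷ 1.78 ≈ €10937.947865.
Undoing the 60% decrease: €10937.947865 ÷ 0.4 ≈ €27344.87.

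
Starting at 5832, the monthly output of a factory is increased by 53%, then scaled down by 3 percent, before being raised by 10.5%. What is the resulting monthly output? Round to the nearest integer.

9564

Each change multiplies by a factor: 1.53 × 0.97 × 1.105 = 1.6399305.
5832 × 1.6399305 = 9564.074676 ≈ 9564.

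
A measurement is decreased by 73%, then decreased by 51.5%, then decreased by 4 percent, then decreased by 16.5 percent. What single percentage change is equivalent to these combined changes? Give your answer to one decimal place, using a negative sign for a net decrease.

-89.5%

A 73% decrease multiplies by 0.27.
Then a 51.5% decrease: 0.27 × 0.485 = 0.13095.
Then a 4% decrease: 0.13095 × 0.96 = 0.125712.
Then a 16.5% decrease: 0.125712 × 0.835 = 0.10496952.
Overall factor 0.10496952, i.e. -89.5%.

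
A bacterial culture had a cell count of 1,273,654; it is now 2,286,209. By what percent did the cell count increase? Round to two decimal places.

Change: 2,286,209 − 1,273,654 = 1,012,555.
Relative to the original: 1,012,555 ÷ 1,273,654 ≈ 79.50%.
So the cell count increased by 79.50%.

79.50%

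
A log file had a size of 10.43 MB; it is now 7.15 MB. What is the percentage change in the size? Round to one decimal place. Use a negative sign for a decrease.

-31.4%

Change: 7.15 − 10.43 = -3.28.
Relative to the original: -3.28 ÷ 10.43 ≈ -31.4%.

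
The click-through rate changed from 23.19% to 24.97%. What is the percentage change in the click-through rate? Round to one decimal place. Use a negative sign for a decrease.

7.7%

The change is 24.97 − 23.19 = 1.78 percentage points.
Relative to the original 23.19%, that is 1.78 ÷ 23.19 ≈ 7.7%.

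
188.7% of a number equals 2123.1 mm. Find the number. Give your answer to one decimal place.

1125.1 mm

2123.1 mm ÷ 1.887 ≈ 1125.1 mm.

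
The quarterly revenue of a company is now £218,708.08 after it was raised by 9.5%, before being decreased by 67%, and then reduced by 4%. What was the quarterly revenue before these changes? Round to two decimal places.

£630,471.61

Undoing the 4% decrease: £218,708.08 ÷ 0.96 ≈ £227820.916667.
Undoing the 67% decrease: £227820.916667 ÷ 0.33 ≈ £690366.414142.
Undoing the 9.5% increase: £690366.414142 ÷ 1.095 ≈ £630,471.61.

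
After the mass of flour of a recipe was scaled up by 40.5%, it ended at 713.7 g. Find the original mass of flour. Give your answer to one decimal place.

The overall multiplier applied was 1.405.
So the original mass of flour was 713.7 ÷ 1.405 ≈ 508.0 g.

508.0 g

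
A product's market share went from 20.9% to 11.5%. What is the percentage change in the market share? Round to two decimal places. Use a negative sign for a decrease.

-44.98%

The change is 11.5 − 20.9 = -9.4 percentage points.
Relative to the original 20.9%, that is -9.4 ÷ 20.9 ≈ -44.98%.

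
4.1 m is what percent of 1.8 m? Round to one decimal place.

227.8%

4.1 m ÷ 1.8 m ≈ 227.8%.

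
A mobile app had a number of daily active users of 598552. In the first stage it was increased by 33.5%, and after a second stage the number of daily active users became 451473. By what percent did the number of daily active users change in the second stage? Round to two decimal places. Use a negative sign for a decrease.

-43.50%

After the first stage: 598552 × 1.335 = 799066.92.
Second-stage multiplier: 451473 ÷ 799066.92 ≈ 0.565.
That is a change of -43.50%.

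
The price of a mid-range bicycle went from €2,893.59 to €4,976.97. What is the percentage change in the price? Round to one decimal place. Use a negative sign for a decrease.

72.0%

Change: €4,976.97 − €2,893.59 = €2,083.38.
Relative to the original: €2,083.38 ÷ €2,893.59 ≈ 72.0%.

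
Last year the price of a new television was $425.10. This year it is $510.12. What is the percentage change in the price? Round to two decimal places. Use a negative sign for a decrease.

20.00%

Change: $510.12 − $425.10 = $85.02.
Relative to the original: $85.02 ÷ $425.10 = 20.00%.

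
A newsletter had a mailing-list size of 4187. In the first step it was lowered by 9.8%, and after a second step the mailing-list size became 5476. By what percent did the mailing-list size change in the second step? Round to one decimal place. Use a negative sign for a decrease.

45.0%

After the first step: 4187 × 0.902 = 3776.674.
Second-step multiplier: 5476 ÷ 3776.674 ≈ 1.44995.
That is a change of 45.0%.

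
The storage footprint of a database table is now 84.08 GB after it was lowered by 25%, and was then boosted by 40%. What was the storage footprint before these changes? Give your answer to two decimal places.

80.08 GB

Undoing the 40% increase: 84.08 ÷ 1.4 ≈ 60.057143.
Undoing the 25% decrease: 60.057143 ÷ 0.75 ≈ 80.08 GB.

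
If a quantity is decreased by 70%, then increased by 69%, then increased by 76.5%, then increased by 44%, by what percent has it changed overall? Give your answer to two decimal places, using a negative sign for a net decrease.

28.86%

A 70% decrease multiplies by 0.3.
Then a 69% increase: 0.3 × 1.69 = 0.507.
Then a 76.5% increase: 0.507 × 1.765 = 0.894855.
Then a 44% increase: 0.894855 × 1.44 = 1.2885912.
Overall factor 1.2885912, i.e. 28.86%.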